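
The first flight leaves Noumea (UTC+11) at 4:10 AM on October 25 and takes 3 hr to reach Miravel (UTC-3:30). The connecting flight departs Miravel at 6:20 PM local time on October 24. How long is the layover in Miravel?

1 hour 40 minutes

Convert departure to UTC: 4:10 AM − 11:00 = 5:10 PM UTC on Oct 24.
Add 3 hours flight time → 8:10 PM UTC.
Miravel is UTC−3:30, so local arrival = 8:10 PM − 3:30 = 4:40 PM on Oct 24.
Layover = 6:20 PM − 4:40 PM = 1 hour 40 minutes.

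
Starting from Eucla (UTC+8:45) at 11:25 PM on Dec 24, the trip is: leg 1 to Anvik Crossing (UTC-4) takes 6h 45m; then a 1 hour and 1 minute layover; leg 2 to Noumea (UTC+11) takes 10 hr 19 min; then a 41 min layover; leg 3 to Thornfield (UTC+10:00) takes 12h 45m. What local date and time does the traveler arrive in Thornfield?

8:11 AM on December 26

Convert departure to UTC: 11:25 PM − 8:45 = 2:40 PM UTC on Dec 24.
Add 6 hours and 45 minutes leg 1 → 9:25 PM UTC.
Add 1 hour and 1 minute layover in Anvik Crossing → 10:26 PM UTC.
Add 10 hours and 19 minutes leg 2 → 8:45 AM UTC (Dec 25).
Add 41 minutes layover in Noumea → 9:26 AM UTC.
Add 12 hours 45 minutes leg 3 → 10:11 PM UTC.
Thornfield is UTC+10:00, so local arrival = 10:11 PM + 10:00 = 8:11 AM on Dec 26.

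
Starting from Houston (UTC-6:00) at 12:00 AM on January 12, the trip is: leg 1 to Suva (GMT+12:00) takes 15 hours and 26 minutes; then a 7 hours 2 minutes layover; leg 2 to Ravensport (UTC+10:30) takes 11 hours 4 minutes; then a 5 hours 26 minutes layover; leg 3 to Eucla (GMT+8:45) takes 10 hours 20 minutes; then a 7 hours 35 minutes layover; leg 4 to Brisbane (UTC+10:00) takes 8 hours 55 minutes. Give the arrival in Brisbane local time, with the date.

9:48 AM on January 15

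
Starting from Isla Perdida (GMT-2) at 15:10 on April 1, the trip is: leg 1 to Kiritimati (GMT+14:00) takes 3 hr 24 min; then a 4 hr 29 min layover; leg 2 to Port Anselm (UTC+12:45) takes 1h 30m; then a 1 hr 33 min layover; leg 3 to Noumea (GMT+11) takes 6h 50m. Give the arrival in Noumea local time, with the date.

Convert departure to UTC: 15:10 + 2:00 = 17:10 UTC on Apr 1.
Add 3 hours and 24 minutes leg 1 → 20:34 UTC.
Add 4 hours and 29 minutes layover in Kiritimati → 01:03 UTC (Apr 2).
Add 1 hour and 30 minutes leg 2 → 02:33 UTC.
Add 1 hour 33 minutes layover in Port Anselm → 04:06 UTC.
Add 6 hours and 50 minutes leg 3 → 10:56 UTC.
Noumea is UTC+11:00, so local arrival = 10:56 + 11:00 = 21:56 on Apr 2.

21:56 on April 2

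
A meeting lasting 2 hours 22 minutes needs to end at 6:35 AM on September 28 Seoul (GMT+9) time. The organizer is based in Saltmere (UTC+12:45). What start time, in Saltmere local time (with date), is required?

7:58 AM on September 28

Target end time in UTC: 6:35 AM − 9:00 = 9:35 PM on Sep 27.
Subtract 2 hours and 22 minutes → start 7:13 PM UTC on Sep 27.
Saltmere is UTC+12:45: 7:13 PM + 12:45 = 7:58 AM on Sep 28.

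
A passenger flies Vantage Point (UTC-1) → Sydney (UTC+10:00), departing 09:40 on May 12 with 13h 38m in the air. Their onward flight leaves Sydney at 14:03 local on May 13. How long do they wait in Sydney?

3 hours 45 minutes

Convert departure to UTC: 09:40 + 1:00 = 10:40 UTC on May 12.
Add 13 hours 38 minutes flight time → 00:18 UTC (May 13).
Sydney is UTC+10:00, so local arrival = 00:18 + 10:00 = 10:18 on May 13.
Layover = 14:03 − 10:18 = 3 hours 45 minutes.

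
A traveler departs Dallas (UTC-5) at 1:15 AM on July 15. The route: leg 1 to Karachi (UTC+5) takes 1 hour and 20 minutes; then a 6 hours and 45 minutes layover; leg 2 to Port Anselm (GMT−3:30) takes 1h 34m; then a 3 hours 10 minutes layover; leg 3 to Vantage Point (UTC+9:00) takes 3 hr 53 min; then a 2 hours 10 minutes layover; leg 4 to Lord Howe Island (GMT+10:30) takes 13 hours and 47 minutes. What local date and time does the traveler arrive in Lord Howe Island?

1:24 AM on Jul 17

Convert departure to UTC: 1:15 AM + 5:00 = 6:15 AM UTC on Jul 15.
Add 1 hour and 20 minutes leg 1 → 7:35 AM UTC.
Add 6 hours and 45 minutes layover in Karachi → 2:20 PM UTC.
Add 1 hour and 34 minutes leg 2 → 3:54 PM UTC.
Add 3 hours 10 minutes layover in Port Anselm → 7:04 PM UTC.
Add 3 hours and 53 minutes leg 3 → 10:57 PM UTC.
Add 2 hours and 10 minutes layover in Vantage Point → 1:07 AM UTC (Jul 16).
Add 13 hours and 47 minutes leg 4 → 2:54 PM UTC.
Lord Howe Island is UTC+10:30, so local arrival = 2:54 PM + 10:30 = 1:24 AM on Jul 17.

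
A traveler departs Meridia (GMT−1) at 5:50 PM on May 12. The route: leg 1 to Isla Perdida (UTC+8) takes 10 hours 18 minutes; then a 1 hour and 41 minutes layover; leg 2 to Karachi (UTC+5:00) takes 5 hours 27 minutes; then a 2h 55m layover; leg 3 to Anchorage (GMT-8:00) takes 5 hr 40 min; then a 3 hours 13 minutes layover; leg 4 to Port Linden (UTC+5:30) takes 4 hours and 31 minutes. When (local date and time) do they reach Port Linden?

Convert departure to UTC: 5:50 PM + 1:00 = 6:50 PM UTC on May 12.
Add 10 hours and 18 minutes leg 1 → 5:08 AM UTC (May 13).
Add 1 hour and 41 minutes layover in Isla Perdida → 6:49 AM UTC.
Add 5 hours 27 minutes leg 2 → 12:16 PM UTC.
Add 2 hours and 55 minutes layover in Karachi → 3:11 PM UTC.
Add 5 hours and 40 minutes leg 3 → 8:51 PM UTC.
Add 3 hours and 13 minutes layover in Anchorage → 12:04 AM UTC (May 14).
Add 4 hours and 31 minutes leg 4 → 4:35 AM UTC.
Port Linden is UTC+5:30, so local arrival = 4:35 AM + 5:30 = 10:05 AM on May 14.

10:05 AM on May 14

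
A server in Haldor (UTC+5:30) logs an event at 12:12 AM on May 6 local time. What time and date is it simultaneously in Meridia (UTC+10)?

4:42 AM on May 6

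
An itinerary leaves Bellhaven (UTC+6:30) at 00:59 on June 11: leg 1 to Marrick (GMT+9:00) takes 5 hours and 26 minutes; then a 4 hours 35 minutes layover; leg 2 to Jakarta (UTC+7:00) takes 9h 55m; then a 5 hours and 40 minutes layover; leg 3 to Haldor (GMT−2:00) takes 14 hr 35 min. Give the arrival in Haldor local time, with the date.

08:40 on June 12

Convert departure to UTC: 00:59 − 6:30 = 18:29 UTC on Jun 10.
Add 5 hours and 26 minutes leg 1 → 23:55 UTC.
Add 4 hours and 35 minutes layover in Marrick → 04:30 UTC (Jun 11).
Add 9 hours and 55 minutes leg 2 → 14:25 UTC.
Add 5 hours 40 minutes layover in Jakarta → 20:05 UTC.
Add 14 hours and 35 minutes leg 3 → 10:40 UTC (Jun 12).
Haldor is UTC−2:00, so local arrival = 10:40 − 2:00 = 08:40 on Jun 12.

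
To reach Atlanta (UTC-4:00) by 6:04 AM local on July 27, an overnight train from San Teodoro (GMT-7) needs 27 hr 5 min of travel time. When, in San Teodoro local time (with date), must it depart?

11:59 PM on Jul 25

Target arrival in UTC: 6:04 AM + 4:00 = 10:04 AM on Jul 27.
Subtract 27 hours and 5 minutes → departure 6:59 AM UTC on Jul 26.
San Teodoro is UTC−7:00: 6:59 AM − 7:00 = 11:59 PM on Jul 25.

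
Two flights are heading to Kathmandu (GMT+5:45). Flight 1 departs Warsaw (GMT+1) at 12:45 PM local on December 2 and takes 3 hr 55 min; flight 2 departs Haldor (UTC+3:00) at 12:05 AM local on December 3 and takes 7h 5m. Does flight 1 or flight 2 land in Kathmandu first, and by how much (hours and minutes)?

the first, by 12 hours 30 minutes

Flight 1 in UTC: 12:45 PM − 1:00 = 11:45 AM on Dec 2.
+3 hours 55 minutes → arrive 3:40 PM UTC on Dec 2.
Flight 2 in UTC: 12:05 AM − 3:00 = 9:05 PM on Dec 2.
+7 hours 5 minutes → arrive 4:10 AM UTC on Dec 3.
Flight 1 lands earlier by 12 hours 30 minutes.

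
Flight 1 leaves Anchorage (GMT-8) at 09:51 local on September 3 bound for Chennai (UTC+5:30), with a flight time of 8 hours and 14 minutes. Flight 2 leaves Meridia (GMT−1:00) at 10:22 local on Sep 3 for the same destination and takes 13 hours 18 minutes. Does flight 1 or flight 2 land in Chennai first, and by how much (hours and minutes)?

the second, by 1 hour 25 minutes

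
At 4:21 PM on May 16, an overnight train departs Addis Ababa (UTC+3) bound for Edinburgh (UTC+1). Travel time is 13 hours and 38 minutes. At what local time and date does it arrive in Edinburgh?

3:59 AM on May 17

Edinburgh is 2:00 behind Addis Ababa.
After 13 hours 38 minutes it is 5:59 AM (May 17) in Addis Ababa.
Shift by the zone difference: 5:59 AM − 2:00 = 3:59 AM on May 17 in Edinburgh.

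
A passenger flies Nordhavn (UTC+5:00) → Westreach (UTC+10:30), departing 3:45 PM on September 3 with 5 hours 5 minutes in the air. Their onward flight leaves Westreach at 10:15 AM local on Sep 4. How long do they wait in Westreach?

7 hours 55 minutes

Convert departure to UTC: 3:45 PM − 5:00 = 10:45 AM UTC on Sep 3.
Add 5 hours and 5 minutes flight time → 3:50 PM UTC.
Westreach is UTC+10:30, so local arrival = 3:50 PM + 10:30 = 2:20 AM on Sep 4.
Layover = 10:15 AM − 2:20 AM = 7 hours 55 minutes.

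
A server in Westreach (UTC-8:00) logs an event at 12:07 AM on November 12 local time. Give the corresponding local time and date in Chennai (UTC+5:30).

1:37 PM on November 12

In UTC: 12:07 AM + 8:00 = 8:07 AM on Nov 12.
Chennai is UTC+5:30: 8:07 AM + 5:30 = 1:37 PM on Nov 12.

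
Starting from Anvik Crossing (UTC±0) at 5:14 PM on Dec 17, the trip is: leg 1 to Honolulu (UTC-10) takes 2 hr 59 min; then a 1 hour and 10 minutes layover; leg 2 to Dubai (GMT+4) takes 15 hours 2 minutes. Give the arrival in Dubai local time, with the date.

Anvik Crossing is at UTC+0, so departure is already 5:14 PM UTC on Dec 17.
Add 2 hours and 59 minutes leg 1 → 8:13 PM UTC.
Add 1 hour 10 minutes layover in Honolulu → 9:23 PM UTC.
Add 15 hours 2 minutes leg 2 → 12:25 PM UTC (Dec 18).
Dubai is UTC+4:00, so local arrival = 12:25 PM + 4:00 = 4:25 PM on Dec 18.

4:25 PM on Dec 18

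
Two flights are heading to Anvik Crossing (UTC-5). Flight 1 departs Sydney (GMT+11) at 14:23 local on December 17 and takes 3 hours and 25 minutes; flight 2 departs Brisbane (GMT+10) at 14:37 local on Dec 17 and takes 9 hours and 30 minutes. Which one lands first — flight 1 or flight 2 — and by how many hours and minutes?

Flight 1 in UTC: 14:23 − 11:00 = 03:23 on Dec 17.
+3 hours and 25 minutes → arrive 06:48 UTC on Dec 17.
Flight 2 in UTC: 14:37 − 10:00 = 04:37 on Dec 17.
+9 hours and 30 minutes → arrive 14:07 UTC on Dec 17.
Flight 1 lands earlier by 7 hours 19 minutes.

the first, by 7 hours 19 minutes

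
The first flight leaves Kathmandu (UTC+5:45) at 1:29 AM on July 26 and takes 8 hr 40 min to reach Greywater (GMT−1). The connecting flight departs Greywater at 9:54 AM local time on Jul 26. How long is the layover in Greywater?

Convert departure to UTC: 1:29 AM − 5:45 = 7:44 PM UTC on Jul 25.
Add 8 hours 40 minutes flight time → 4:24 AM UTC (Jul 26).
Greywater is UTC−1:00, so local arrival = 4:24 AM − 1:00 = 3:24 AM on Jul 26.
Layover = 9:54 AM − 3:24 AM = 6 hours 30 minutes.

6 hours 30 minutes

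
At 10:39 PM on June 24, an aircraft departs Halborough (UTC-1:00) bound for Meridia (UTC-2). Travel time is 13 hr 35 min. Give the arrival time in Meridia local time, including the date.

Meridia is 1:00 behind Halborough.
After 13 hours and 35 minutes it is 12:14 PM (Jun 25) in Halborough.
Shift by the zone difference: 12:14 PM − 1:00 = 11:14 AM on Jun 25 in Meridia.

11:14 AM on June 25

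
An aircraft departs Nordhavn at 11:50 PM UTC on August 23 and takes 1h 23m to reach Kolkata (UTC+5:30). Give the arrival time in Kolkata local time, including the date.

Departure is given in UTC: 11:50 PM on Aug 23.
Add 1 hour and 23 minutes → 1:13 AM UTC (Aug 24).
Kolkata is UTC+5:30: 1:13 AM + 5:30 = 6:43 AM on Aug 24.

6:43 AM on August 24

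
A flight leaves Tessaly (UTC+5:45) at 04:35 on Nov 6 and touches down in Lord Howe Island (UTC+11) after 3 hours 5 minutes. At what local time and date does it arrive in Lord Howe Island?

12:55 on November 6

Convert departure to UTC: 04:35 − 5:45 = 22:50 UTC on Nov 5.
Add 3 hours 5 minutes travel time → 01:55 UTC (Nov 6).
Lord Howe Island is UTC+11:00, so local arrival = 01:55 + 11:00 = 12:55 on Nov 6.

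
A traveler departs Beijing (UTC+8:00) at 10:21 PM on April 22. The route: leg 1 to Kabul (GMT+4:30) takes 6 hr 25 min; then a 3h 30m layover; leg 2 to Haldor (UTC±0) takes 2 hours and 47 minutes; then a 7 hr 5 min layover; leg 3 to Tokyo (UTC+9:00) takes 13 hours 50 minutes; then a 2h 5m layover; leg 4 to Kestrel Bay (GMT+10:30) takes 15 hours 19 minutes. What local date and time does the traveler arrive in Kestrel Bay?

3:52 AM on Apr 25

Convert departure to UTC: 10:21 PM − 8:00 = 2:21 PM UTC on Apr 22.
Add 6 hours 25 minutes leg 1 → 8:46 PM UTC.
Add 3 hours 30 minutes layover in Kabul → 12:16 AM UTC (Apr 23).
Add 2 hours 47 minutes leg 2 → 3:03 AM UTC.
Add 7 hours and 5 minutes layover in Haldor → 10:08 AM UTC.
Add 13 hours and 50 minutes leg 3 → 11:58 PM UTC.
Add 2 hours 5 minutes layover in Tokyo → 2:03 AM UTC (Apr 24).
Add 15 hours 19 minutes leg 4 → 5:22 PM UTC.
Kestrel Bay is UTC+10:30, so local arrival = 5:22 PM + 10:30 = 3:52 AM on Apr 25.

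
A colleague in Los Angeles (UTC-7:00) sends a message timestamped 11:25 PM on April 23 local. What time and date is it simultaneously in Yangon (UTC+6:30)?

In UTC: 11:25 PM + 7:00 = 6:25 AM on Apr 24.
Yangon is UTC+6:30: 6:25 AM + 6:30 = 12:55 PM on Apr 24.

12:55 PM on April 24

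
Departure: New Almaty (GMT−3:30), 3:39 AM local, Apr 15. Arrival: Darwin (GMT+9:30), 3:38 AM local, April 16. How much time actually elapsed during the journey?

Departure in UTC: 3:39 AM + 3:30 = 7:09 AM on Apr 15.
Arrival in UTC: 3:38 AM − 9:30 = 6:08 PM on Apr 15.
Elapsed = 6:08 PM − 7:09 AM = 10 hours 59 minutes.

10 hours 59 minutes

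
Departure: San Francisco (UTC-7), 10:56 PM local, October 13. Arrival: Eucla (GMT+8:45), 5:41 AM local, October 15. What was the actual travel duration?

15 hours

Eucla is 15:45 ahead of San Francisco.
Clock-face elapsed time (ignoring zones) is 30 hours 45 minutes.
Actual elapsed = 30 hours 45 minutes − 15:45 = 15 hours.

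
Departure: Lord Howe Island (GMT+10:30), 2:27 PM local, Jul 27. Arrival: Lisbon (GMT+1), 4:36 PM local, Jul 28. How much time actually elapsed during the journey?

Departure in UTC: 2:27 PM − 10:30 = 3:57 AM on Jul 27.
Arrival in UTC: 4:36 PM − 1:00 = 3:36 PM on Jul 28.
Elapsed = 3:36 PM − 3:57 AM (+1 day) = 35 hours 39 minutes.

35 hours 39 minutes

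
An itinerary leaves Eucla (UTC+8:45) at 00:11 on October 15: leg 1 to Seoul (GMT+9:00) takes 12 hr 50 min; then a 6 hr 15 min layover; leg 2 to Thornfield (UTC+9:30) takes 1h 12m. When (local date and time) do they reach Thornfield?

21:13 on October 15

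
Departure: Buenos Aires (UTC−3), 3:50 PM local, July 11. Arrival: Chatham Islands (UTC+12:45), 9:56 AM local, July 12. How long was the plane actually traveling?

Departure in UTC: 3:50 PM + 3:00 = 6:50 PM on Jul 11.
Arrival in UTC: 9:56 AM − 12:45 = 9:11 PM on Jul 11.
Elapsed = 9:11 PM − 6:50 PM = 2 hours 21 minutes.

2 hours 21 minutes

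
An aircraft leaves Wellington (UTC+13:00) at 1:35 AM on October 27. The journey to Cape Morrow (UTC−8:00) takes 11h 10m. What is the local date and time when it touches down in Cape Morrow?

Cape Morrow is 21:00 behind Wellington.
After 11 hours and 10 minutes it is 12:45 PM in Wellington.
Shift by the zone difference: 12:45 PM − 21:00 = 3:45 PM on Oct 26 in Cape Morrow.

3:45 PM on Oct 26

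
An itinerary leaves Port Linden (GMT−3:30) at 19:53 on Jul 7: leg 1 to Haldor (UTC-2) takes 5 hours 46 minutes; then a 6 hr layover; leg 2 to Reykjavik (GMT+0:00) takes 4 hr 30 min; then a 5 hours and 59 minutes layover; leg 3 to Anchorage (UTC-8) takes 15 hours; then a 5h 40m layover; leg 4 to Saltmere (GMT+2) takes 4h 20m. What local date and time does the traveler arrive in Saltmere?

Convert departure to UTC: 19:53 + 3:30 = 23:23 UTC on Jul 7.
Add 5 hours and 46 minutes leg 1 → 05:09 UTC (Jul 8).
Add 6 hours layover in Haldor → 11:09 UTC.
Add 4 hours 30 minutes leg 2 → 15:39 UTC.
Add 5 hours 59 minutes layover in Reykjavik → 21:38 UTC.
Add 15 hours leg 3 → 12:38 UTC (Jul 9).
Add 5 hours and 40 minutes layover in Anchorage → 18:18 UTC.
Add 4 hours 20 minutes leg 4 → 22:38 UTC.
Saltmere is UTC+2:00, so local arrival = 22:38 + 2:00 = 00:38 on Jul 10.

00:38 on July 10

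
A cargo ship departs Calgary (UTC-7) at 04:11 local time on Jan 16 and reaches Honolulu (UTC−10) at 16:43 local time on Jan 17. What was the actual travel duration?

39 hours 32 minutes

Honolulu is 3:00 behind Calgary.
Clock-face elapsed time (ignoring zones) is 36 hours 32 minutes.
Actual elapsed = 36 hours 32 minutes + 3:00 = 39 hours 32 minutes.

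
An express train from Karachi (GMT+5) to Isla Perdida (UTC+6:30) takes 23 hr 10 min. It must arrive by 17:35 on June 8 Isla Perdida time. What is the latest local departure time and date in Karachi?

Target arrival in UTC: 17:35 − 6:30 = 11:05 on Jun 8.
Subtract 23 hours 10 minutes → departure 11:55 UTC on Jun 7.
Karachi is UTC+5:00: 11:55 + 5:00 = 16:55 on Jun 7.

16:55 on June 7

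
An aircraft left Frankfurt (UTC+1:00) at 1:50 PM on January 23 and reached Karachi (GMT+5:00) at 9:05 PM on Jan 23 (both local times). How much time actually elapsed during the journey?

3 hours 15 minutes

Departure in UTC: 1:50 PM − 1:00 = 12:50 PM on Jan 23.
Arrival in UTC: 9:05 PM − 5:00 = 4:05 PM on Jan 23.
Elapsed = 4:05 PM − 12:50 PM = 3 hours 15 minutes.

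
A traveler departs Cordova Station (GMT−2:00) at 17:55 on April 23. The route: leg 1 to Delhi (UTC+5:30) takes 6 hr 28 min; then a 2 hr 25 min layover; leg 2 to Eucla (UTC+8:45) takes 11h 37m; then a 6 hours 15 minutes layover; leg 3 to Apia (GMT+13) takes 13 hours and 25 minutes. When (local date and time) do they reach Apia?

01:05 on Apr 26

Convert departure to UTC: 17:55 + 2:00 = 19:55 UTC on Apr 23.
Add 6 hours 28 minutes leg 1 → 02:23 UTC (Apr 24).
Add 2 hours and 25 minutes layover in Delhi → 04:48 UTC.
Add 11 hours 37 minutes leg 2 → 16:25 UTC.
Add 6 hours and 15 minutes layover in Eucla → 22:40 UTC.
Add 13 hours and 25 minutes leg 3 → 12:05 UTC (Apr 25).
Apia is UTC+13:00, so local arrival = 12:05 + 13:00 = 01:05 on Apr 26.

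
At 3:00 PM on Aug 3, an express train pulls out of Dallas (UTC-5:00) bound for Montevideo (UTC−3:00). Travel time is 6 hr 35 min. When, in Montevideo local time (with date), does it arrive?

Montevideo is 2:00 ahead of Dallas.
After 6 hours 35 minutes it is 9:35 PM in Dallas.
Shift by the zone difference: 9:35 PM + 2:00 = 11:35 PM on Aug 3 in Montevideo.

11:35 PM on August 3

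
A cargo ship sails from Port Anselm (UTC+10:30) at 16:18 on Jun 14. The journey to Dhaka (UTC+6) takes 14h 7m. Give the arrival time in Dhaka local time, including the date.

01:55 on Jun 15

Convert departure to UTC: 16:18 − 10:30 = 05:48 UTC on Jun 14.
Add 14 hours and 7 minutes travel time → 19:55 UTC.
Dhaka is UTC+6:00, so local arrival = 19:55 + 6:00 = 01:55 on Jun 15.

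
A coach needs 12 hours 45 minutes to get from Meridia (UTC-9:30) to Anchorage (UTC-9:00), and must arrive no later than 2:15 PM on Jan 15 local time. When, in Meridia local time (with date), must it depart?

1:00 AM on January 15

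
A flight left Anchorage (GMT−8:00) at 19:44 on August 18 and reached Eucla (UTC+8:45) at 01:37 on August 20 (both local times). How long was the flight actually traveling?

Departure in UTC: 19:44 + 8:00 = 03:44 on Aug 19.
Arrival in UTC: 01:37 − 8:45 = 16:52 on Aug 19.
Elapsed = 16:52 − 03:44 = 13 hours 8 minutes.

13 hours 8 minutes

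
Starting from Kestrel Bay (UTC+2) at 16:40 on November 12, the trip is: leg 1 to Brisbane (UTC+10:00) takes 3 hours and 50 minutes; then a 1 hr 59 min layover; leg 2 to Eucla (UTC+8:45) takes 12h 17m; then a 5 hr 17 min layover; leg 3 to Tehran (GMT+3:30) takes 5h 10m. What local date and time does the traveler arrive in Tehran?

Convert departure to UTC: 16:40 − 2:00 = 14:40 UTC on Nov 12.
Add 3 hours and 50 minutes leg 1 → 18:30 UTC.
Add 1 hour and 59 minutes layover in Brisbane → 20:29 UTC.
Add 12 hours 17 minutes leg 2 → 08:46 UTC (Nov 13).
Add 5 hours and 17 minutes layover in Eucla → 14:03 UTC.
Add 5 hours 10 minutes leg 3 → 19:13 UTC.
Tehran is UTC+3:30, so local arrival = 19:13 + 3:30 = 22:43 on Nov 13.

22:43 on Nov 13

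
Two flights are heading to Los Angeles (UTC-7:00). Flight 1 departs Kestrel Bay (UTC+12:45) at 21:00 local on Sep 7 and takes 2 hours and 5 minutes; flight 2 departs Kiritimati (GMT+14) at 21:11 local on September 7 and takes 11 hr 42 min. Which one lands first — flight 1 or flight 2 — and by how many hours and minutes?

Flight 1 in UTC: 21:00 − 12:45 = 08:15 on Sep 7.
+2 hours 5 minutes → arrive 10:20 UTC on Sep 7.
Flight 2 in UTC: 21:11 − 14:00 = 07:11 on Sep 7.
+11 hours 42 minutes → arrive 18:53 UTC on Sep 7.
Flight 1 lands earlier by 8 hours 33 minutes.

the first, by 8 hours 33 minutes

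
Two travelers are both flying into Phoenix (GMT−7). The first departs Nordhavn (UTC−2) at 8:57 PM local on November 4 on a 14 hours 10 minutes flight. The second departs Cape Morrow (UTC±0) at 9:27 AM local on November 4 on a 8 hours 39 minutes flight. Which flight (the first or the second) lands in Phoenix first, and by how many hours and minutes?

the second, by 19 hours 1 minute

Flight 1 in UTC: 8:57 PM + 2:00 = 10:57 PM on Nov 4.
+14 hours and 10 minutes → arrive 1:07 PM UTC on Nov 5.
Flight 2 departs at 9:27 AM UTC (Nov 4).
+8 hours and 39 minutes → arrive 6:06 PM UTC on Nov 4.
Flight 2 lands earlier by 19 hours 1 minute.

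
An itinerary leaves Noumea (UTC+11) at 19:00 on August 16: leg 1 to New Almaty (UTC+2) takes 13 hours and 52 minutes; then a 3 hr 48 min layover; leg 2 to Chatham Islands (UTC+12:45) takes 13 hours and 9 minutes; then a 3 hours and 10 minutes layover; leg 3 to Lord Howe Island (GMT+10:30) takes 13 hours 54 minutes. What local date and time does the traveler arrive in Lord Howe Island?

18:23 on August 18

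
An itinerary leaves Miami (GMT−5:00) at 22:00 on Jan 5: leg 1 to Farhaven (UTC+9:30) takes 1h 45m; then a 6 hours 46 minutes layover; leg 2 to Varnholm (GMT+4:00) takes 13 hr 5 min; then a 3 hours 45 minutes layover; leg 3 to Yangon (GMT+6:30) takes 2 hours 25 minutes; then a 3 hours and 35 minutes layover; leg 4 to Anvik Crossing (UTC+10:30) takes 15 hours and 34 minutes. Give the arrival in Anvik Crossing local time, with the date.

12:25 on January 8

Convert departure to UTC: 22:00 + 5:00 = 03:00 UTC on Jan 6.
Add 1 hour and 45 minutes leg 1 → 04:45 UTC.
Add 6 hours and 46 minutes layover in Farhaven → 11:31 UTC.
Add 13 hours 5 minutes leg 2 → 00:36 UTC (Jan 7).
Add 3 hours 45 minutes layover in Varnholm → 04:21 UTC.
Add 2 hours 25 minutes leg 3 → 06:46 UTC.
Add 3 hours and 35 minutes layover in Yangon → 10:21 UTC.
Add 15 hours 34 minutes leg 4 → 01:55 UTC (Jan 8).
Anvik Crossing is UTC+10:30, so local arrival = 01:55 + 10:30 = 12:25 on Jan 8.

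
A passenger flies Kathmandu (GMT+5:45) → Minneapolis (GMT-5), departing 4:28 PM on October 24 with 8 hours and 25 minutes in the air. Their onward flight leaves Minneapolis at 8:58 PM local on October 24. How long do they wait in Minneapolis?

6 hours 50 minutes

Convert departure to UTC: 4:28 PM − 5:45 = 10:43 AM UTC on Oct 24.
Add 8 hours and 25 minutes flight time → 7:08 PM UTC.
Minneapolis is UTC−5:00, so local arrival = 7:08 PM − 5:00 = 2:08 PM on Oct 24.
Layover = 8:58 PM − 2:08 PM = 6 hours 50 minutes.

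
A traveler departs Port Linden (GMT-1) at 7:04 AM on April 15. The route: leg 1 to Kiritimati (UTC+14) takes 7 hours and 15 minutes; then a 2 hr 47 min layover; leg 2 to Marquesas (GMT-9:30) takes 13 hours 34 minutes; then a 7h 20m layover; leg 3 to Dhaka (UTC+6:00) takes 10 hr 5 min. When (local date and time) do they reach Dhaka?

Convert departure to UTC: 7:04 AM + 1:00 = 8:04 AM UTC on Apr 15.
Add 7 hours and 15 minutes leg 1 → 3:19 PM UTC.
Add 2 hours 47 minutes layover in Kiritimati → 6:06 PM UTC.
Add 13 hours and 34 minutes leg 2 → 7:40 AM UTC (Apr 16).
Add 7 hours and 20 minutes layover in Marquesas → 3:00 PM UTC.
Add 10 hours 5 minutes leg 3 → 1:05 AM UTC (Apr 17).
Dhaka is UTC+6:00, so local arrival = 1:05 AM + 6:00 = 7:05 AM on Apr 17.

7:05 AM on April 17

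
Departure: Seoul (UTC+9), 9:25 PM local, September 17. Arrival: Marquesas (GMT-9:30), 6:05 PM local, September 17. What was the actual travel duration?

Departure in UTC: 9:25 PM − 9:00 = 12:25 PM on Sep 17.
Arrival in UTC: 6:05 PM + 9:30 = 3:35 AM on Sep 18.
Elapsed = 3:35 AM − 12:25 PM (+1 day) = 15 hours 10 minutes.

15 hours 10 minutes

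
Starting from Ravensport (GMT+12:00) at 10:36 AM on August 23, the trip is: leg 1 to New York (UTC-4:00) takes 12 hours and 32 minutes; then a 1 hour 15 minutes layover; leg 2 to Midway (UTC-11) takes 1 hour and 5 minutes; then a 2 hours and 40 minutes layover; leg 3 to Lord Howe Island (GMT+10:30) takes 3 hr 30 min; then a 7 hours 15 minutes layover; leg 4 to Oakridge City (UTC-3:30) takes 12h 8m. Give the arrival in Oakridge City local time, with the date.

11:31 AM on Aug 24

Convert departure to UTC: 10:36 AM − 12:00 = 10:36 PM UTC on Aug 22.
Add 12 hours 32 minutes leg 1 → 11:08 AM UTC (Aug 23).
Add 1 hour and 15 minutes layover in New York → 12:23 PM UTC.
Add 1 hour 5 minutes leg 2 → 1:28 PM UTC.
Add 2 hours and 40 minutes layover in Midway → 4:08 PM UTC.
Add 3 hours 30 minutes leg 3 → 7:38 PM UTC.
Add 7 hours 15 minutes layover in Lord Howe Island → 2:53 AM UTC (Aug 24).
Add 12 hours 8 minutes leg 4 → 3:01 PM UTC.
Oakridge City is UTC−3:30, so local arrival = 3:01 PM − 3:30 = 11:31 AM on Aug 24.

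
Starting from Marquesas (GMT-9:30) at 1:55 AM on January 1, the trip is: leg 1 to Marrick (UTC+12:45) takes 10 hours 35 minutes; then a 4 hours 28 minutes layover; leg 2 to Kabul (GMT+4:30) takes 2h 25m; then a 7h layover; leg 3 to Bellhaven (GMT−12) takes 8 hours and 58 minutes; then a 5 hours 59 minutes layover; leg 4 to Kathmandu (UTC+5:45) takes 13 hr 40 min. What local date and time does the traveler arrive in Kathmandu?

10:15 PM on January 3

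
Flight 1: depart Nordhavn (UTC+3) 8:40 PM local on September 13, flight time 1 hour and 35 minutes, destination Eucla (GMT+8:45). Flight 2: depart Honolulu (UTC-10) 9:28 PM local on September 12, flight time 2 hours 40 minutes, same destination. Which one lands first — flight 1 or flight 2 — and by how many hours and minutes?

the second, by 9 hours 7 minutes

Flight 1 in UTC: 8:40 PM − 3:00 = 5:40 PM on Sep 13.
+1 hour 35 minutes → arrive 7:15 PM UTC on Sep 13.
Flight 2 in UTC: 9:28 PM + 10:00 = 7:28 AM on Sep 13.
+2 hours and 40 minutes → arrive 10:08 AM UTC on Sep 13.
Flight 2 lands earlier by 9 hours 7 minutes.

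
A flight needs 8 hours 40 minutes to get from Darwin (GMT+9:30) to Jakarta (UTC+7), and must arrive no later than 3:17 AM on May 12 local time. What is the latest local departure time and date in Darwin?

Target arrival in UTC: 3:17 AM − 7:00 = 8:17 PM on May 11.
Subtract 8 hours and 40 minutes → departure 11:37 AM UTC on May 11.
Darwin is UTC+9:30: 11:37 AM + 9:30 = 9:07 PM on May 11.

9:07 PM on May 11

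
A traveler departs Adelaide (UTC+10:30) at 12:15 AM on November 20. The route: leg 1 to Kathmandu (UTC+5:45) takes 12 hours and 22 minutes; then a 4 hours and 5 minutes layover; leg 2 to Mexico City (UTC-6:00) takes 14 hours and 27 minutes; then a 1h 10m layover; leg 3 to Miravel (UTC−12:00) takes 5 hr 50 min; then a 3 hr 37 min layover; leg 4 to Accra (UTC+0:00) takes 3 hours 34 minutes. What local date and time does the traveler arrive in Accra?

10:50 AM on Nov 21

Convert departure to UTC: 12:15 AM − 10:30 = 1:45 PM UTC on Nov 19.
Add 12 hours and 22 minutes leg 1 → 2:07 AM UTC (Nov 20).
Add 4 hours and 5 minutes layover in Kathmandu → 6:12 AM UTC.
Add 14 hours 27 minutes leg 2 → 8:39 PM UTC.
Add 1 hour and 10 minutes layover in Mexico City → 9:49 PM UTC.
Add 5 hours 50 minutes leg 3 → 3:39 AM UTC (Nov 21).
Add 3 hours 37 minutes layover in Miravel → 7:16 AM UTC.
Add 3 hours 34 minutes leg 4 → 10:50 AM UTC.
Accra is UTC+0, so local arrival is the same: 10:50 AM on Nov 21.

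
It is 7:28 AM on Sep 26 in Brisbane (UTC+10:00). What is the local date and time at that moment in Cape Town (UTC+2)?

Cape Town is 8:00 behind Brisbane.
Shift by the zone difference: 7:28 AM − 8:00 = 11:28 PM on Sep 25 in Cape Town.

11:28 PM on Sep 25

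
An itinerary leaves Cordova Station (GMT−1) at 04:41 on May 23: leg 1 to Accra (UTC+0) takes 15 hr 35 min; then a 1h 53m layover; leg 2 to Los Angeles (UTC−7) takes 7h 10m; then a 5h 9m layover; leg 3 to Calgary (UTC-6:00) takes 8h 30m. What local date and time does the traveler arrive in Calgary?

13:58 on May 24

Convert departure to UTC: 04:41 + 1:00 = 05:41 UTC on May 23.
Add 15 hours and 35 minutes leg 1 → 21:16 UTC.
Add 1 hour and 53 minutes layover in Accra → 23:09 UTC.
Add 7 hours 10 minutes leg 2 → 06:19 UTC (May 24).
Add 5 hours 9 minutes layover in Los Angeles → 11:28 UTC.
Add 8 hours and 30 minutes leg 3 → 19:58 UTC.
Calgary is UTC−6:00, so local arrival = 19:58 − 6:00 = 13:58 on May 24.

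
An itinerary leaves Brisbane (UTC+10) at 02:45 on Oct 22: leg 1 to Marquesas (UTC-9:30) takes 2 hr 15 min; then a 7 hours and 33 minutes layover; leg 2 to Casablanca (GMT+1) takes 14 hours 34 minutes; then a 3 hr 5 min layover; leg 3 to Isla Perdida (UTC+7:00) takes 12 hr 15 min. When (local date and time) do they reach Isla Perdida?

15:27 on October 23

Convert departure to UTC: 02:45 − 10:00 = 16:45 UTC on Oct 21.
Add 2 hours and 15 minutes leg 1 → 19:00 UTC.
Add 7 hours and 33 minutes layover in Marquesas → 02:33 UTC (Oct 22).
Add 14 hours and 34 minutes leg 2 → 17:07 UTC.
Add 3 hours and 5 minutes layover in Casablanca → 20:12 UTC.
Add 12 hours 15 minutes leg 3 → 08:27 UTC (Oct 23).
Isla Perdida is UTC+7:00, so local arrival = 08:27 + 7:00 = 15:27 on Oct 23.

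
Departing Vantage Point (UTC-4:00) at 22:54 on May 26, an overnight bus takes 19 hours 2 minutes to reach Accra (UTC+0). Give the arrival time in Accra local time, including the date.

21:56 on May 27

Convert departure to UTC: 22:54 + 4:00 = 02:54 UTC on May 27.
Add 19 hours and 2 minutes travel time → 21:56 UTC.
Accra is UTC+0, so local arrival is the same: 21:56 on May 27.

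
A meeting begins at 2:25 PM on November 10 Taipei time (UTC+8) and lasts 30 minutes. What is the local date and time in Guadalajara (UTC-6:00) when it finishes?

Guadalajara is 14:00 behind Taipei.
After 30 minutes it is 2:55 PM in Taipei.
Shift by the zone difference: 2:55 PM − 14:00 = 12:55 AM on Nov 10 in Guadalajara.

12:55 AM on Nov 10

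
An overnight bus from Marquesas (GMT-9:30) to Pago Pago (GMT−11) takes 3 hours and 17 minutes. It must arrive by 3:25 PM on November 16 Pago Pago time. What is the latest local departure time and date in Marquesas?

Target arrival in UTC: 3:25 PM + 11:00 = 2:25 AM on Nov 17.
Subtract 3 hours 17 minutes → departure 11:08 PM UTC on Nov 16.
Marquesas is UTC−9:30: 11:08 PM − 9:30 = 1:38 PM on Nov 16.

1:38 PM on Nov 16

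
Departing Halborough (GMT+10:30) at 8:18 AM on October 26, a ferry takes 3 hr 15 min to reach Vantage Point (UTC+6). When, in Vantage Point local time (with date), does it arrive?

Vantage Point is 4:30 behind Halborough.
After 3 hours 15 minutes it is 11:33 AM in Halborough.
Shift by the zone difference: 11:33 AM − 4:30 = 7:03 AM on Oct 26 in Vantage Point.

7:03 AM on Oct 26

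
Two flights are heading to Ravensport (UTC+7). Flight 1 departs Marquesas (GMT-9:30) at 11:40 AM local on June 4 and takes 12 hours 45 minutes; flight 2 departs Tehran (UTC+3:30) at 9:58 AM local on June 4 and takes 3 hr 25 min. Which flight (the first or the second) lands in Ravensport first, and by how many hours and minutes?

Flight 1 in UTC: 11:40 AM + 9:30 = 9:10 PM on Jun 4.
+12 hours 45 minutes → arrive 9:55 AM UTC on Jun 5.
Flight 2 in UTC: 9:58 AM − 3:30 = 6:28 AM on Jun 4.
+3 hours and 25 minutes → arrive 9:53 AM UTC on Jun 4.
Flight 2 lands earlier by 24 hours 2 minutes.

the second, by 24 hours 2 minutes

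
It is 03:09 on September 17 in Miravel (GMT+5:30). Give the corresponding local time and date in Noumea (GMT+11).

08:39 on September 17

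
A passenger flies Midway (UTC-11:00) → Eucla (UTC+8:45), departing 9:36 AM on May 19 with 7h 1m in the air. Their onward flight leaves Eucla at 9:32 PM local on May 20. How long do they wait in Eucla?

9 hours 10 minutes

Convert departure to UTC: 9:36 AM + 11:00 = 8:36 PM UTC on May 19.
Add 7 hours 1 minute flight time → 3:37 AM UTC (May 20).
Eucla is UTC+8:45, so local arrival = 3:37 AM + 8:45 = 12:22 PM on May 20.
Layover = 9:32 PM − 12:22 PM = 9 hours 10 minutes.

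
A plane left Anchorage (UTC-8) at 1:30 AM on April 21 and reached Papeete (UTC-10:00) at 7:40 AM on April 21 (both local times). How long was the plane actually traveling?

Papeete is 2:00 behind Anchorage.
Clock-face elapsed time (ignoring zones) is 6 hours 10 minutes.
Actual elapsed = 6 hours 10 minutes + 2:00 = 8 hours 10 minutes.

8 hours 10 minutes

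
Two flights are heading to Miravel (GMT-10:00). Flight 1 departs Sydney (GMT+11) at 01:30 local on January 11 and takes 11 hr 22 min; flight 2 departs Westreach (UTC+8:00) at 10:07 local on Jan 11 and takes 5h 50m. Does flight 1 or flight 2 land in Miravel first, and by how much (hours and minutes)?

the first, by 6 hours 5 minutes

Flight 1 in UTC: 01:30 − 11:00 = 14:30 on Jan 10.
+11 hours and 22 minutes → arrive 01:52 UTC on Jan 11.
Flight 2 in UTC: 10:07 − 8:00 = 02:07 on Jan 11.
+5 hours and 50 minutes → arrive 07:57 UTC on Jan 11.
Flight 1 lands earlier by 6 hours 5 minutes.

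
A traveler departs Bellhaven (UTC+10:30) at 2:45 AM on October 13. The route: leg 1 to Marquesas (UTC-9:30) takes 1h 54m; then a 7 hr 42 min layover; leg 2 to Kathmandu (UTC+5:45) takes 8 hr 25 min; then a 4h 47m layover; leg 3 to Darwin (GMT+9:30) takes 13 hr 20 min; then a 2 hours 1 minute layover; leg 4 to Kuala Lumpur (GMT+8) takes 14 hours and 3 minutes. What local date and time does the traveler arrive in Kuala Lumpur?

Convert departure to UTC: 2:45 AM − 10:30 = 4:15 PM UTC on Oct 12.
Add 1 hour 54 minutes leg 1 → 6:09 PM UTC.
Add 7 hours and 42 minutes layover in Marquesas → 1:51 AM UTC (Oct 13).
Add 8 hours and 25 minutes leg 2 → 10:16 AM UTC.
Add 4 hours and 47 minutes layover in Kathmandu → 3:03 PM UTC.
Add 13 hours 20 minutes leg 3 → 4:23 AM UTC (Oct 14).
Add 2 hours and 1 minute layover in Darwin → 6:24 AM UTC.
Add 14 hours and 3 minutes leg 4 → 8:27 PM UTC.
Kuala Lumpur is UTC+8:00, so local arrival = 8:27 PM + 8:00 = 4:27 AM on Oct 15.

4:27 AM on Oct 15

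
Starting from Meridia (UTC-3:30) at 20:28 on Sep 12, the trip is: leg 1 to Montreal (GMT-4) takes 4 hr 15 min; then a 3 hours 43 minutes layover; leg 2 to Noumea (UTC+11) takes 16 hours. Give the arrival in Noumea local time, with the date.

10:56 on Sep 14

Convert departure to UTC: 20:28 + 3:30 = 23:58 UTC on Sep 12.
Add 4 hours 15 minutes leg 1 → 04:13 UTC (Sep 13).
Add 3 hours 43 minutes layover in Montreal → 07:56 UTC.
Add 16 hours leg 2 → 23:56 UTC.
Noumea is UTC+11:00, so local arrival = 23:56 + 11:00 = 10:56 on Sep 14.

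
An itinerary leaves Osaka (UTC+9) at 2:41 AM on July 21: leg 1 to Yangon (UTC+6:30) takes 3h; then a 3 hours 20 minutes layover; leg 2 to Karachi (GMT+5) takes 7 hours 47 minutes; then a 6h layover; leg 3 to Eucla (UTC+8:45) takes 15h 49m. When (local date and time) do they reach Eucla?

2:22 PM on Jul 22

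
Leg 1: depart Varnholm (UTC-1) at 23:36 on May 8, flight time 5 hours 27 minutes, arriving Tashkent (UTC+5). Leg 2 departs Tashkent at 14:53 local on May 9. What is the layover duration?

3 hours 50 minutes

Convert departure to UTC: 23:36 + 1:00 = 00:36 UTC on May 9.
Add 5 hours 27 minutes flight time → 06:03 UTC.
Tashkent is UTC+5:00, so local arrival = 06:03 + 5:00 = 11:03 on May 9.
Layover = 14:53 − 11:03 = 3 hours 50 minutes.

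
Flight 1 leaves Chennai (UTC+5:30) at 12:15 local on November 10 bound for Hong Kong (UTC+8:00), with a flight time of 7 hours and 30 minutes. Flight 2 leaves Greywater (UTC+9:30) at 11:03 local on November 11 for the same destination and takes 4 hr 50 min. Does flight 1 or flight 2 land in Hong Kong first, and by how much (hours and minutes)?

Flight 1 in UTC: 12:15 − 5:30 = 06:45 on Nov 10.
+7 hours and 30 minutes → arrive 14:15 UTC on Nov 10.
Flight 2 in UTC: 11:03 − 9:30 = 01:33 on Nov 11.
+4 hours 50 minutes → arrive 06:23 UTC on Nov 11.
Flight 1 lands earlier by 16 hours 8 minutes.

the first, by 16 hours 8 minutes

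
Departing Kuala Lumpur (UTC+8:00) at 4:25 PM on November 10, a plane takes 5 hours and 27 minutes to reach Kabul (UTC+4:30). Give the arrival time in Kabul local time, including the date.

6:22 PM on Nov 10

Convert departure to UTC: 4:25 PM − 8:00 = 8:25 AM UTC on Nov 10.
Add 5 hours and 27 minutes travel time → 1:52 PM UTC.
Kabul is UTC+4:30, so local arrival = 1:52 PM + 4:30 = 6:22 PM on Nov 10.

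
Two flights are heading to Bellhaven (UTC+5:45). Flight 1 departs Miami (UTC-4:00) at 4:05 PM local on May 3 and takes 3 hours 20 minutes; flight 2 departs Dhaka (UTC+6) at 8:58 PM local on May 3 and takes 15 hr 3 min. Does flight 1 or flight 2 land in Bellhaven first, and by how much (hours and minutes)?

Flight 1 in UTC: 4:05 PM + 4:00 = 8:05 PM on May 3.
+3 hours 20 minutes → arrive 11:25 PM UTC on May 3.
Flight 2 in UTC: 8:58 PM − 6:00 = 2:58 PM on May 3.
+15 hours and 3 minutes → arrive 6:01 AM UTC on May 4.
Flight 1 lands earlier by 6 hours 36 minutes.

the first, by 6 hours 36 minutes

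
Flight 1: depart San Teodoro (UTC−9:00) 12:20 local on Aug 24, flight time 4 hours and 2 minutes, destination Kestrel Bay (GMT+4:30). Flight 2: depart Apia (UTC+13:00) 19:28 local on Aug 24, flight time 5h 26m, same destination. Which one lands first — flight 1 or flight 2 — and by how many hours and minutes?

Flight 1 in UTC: 12:20 + 9:00 = 21:20 on Aug 24.
+4 hours 2 minutes → arrive 01:22 UTC on Aug 25.
Flight 2 in UTC: 19:28 − 13:00 = 06:28 on Aug 24.
+5 hours and 26 minutes → arrive 11:54 UTC on Aug 24.
Flight 2 lands earlier by 13 hours 28 minutes.

the second, by 13 hours 28 minutes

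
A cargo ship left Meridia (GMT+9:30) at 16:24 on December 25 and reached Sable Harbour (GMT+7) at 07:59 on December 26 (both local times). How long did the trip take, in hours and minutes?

18 hours 5 minutes

Departure in UTC: 16:24 − 9:30 = 06:54 on Dec 25.
Arrival in UTC: 07:59 − 7:00 = 00:59 on Dec 26.
Elapsed = 00:59 − 06:54 (+1 day) = 18 hours 5 minutes.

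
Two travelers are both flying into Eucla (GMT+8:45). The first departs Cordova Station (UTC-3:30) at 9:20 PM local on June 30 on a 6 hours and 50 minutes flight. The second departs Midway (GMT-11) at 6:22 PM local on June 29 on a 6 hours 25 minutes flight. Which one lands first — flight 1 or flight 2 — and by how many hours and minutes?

the second, by 19 hours 53 minutes

Flight 1 in UTC: 9:20 PM + 3:30 = 12:50 AM on Jul 1.
+6 hours and 50 minutes → arrive 7:40 AM UTC on Jul 1.
Flight 2 in UTC: 6:22 PM + 11:00 = 5:22 AM on Jun 30.
+6 hours 25 minutes → arrive 11:47 AM UTC on Jun 30.
Flight 2 lands earlier by 19 hours 53 minutes.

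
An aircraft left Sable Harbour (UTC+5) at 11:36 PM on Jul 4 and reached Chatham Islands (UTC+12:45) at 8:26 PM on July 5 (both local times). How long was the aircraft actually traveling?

13 hours 5 minutes

Departure in UTC: 11:36 PM − 5:00 = 6:36 PM on Jul 4.
Arrival in UTC: 8:26 PM − 12:45 = 7:41 AM on Jul 5.
Elapsed = 7:41 AM − 6:36 PM (+1 day) = 13 hours 5 minutes.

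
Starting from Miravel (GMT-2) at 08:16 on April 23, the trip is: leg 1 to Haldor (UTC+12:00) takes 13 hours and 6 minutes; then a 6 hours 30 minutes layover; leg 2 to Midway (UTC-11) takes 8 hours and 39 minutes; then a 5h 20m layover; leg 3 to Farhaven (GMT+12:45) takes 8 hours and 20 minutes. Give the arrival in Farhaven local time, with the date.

Convert departure to UTC: 08:16 + 2:00 = 10:16 UTC on Apr 23.
Add 13 hours 6 minutes leg 1 → 23:22 UTC.
Add 6 hours and 30 minutes layover in Haldor → 05:52 UTC (Apr 24).
Add 8 hours and 39 minutes leg 2 → 14:31 UTC.
Add 5 hours and 20 minutes layover in Midway → 19:51 UTC.
Add 8 hours and 20 minutes leg 3 → 04:11 UTC (Apr 25).
Farhaven is UTC+12:45, so local arrival = 04:11 + 12:45 = 16:56 on Apr 25.

16:56 on April 25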